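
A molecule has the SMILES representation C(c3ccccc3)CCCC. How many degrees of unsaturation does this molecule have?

Atom tally by fragment:
  C6H5CH2 → C:7 H:7
  CH2 → C:1 H:2
  CH2 → C:1 H:2
  CH2 → C:1 H:2
  CH3 → C:1 H:3
Element totals:
  C: 11
  H: 16
Molecular formula: C11H16.
DoU = (2C + 2 + N − H − X) / 2 = (2·11 + 2 + 0 − 16 − 0) / 2 = 4.

4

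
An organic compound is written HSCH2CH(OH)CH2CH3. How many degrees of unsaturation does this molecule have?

0

Atom tally by fragment:
  HSCH2 → C:1 H:3 S:1
  CH(OH) → C:1 H:2 O:1
  CH2 → C:1 H:2
  CH3 → C:1 H:3
Element totals:
  C: 4
  H: 10
  O: 1
  S: 1
Molecular formula: C4H10OS.
DoU = (2C + 2 + N − H − X) / 2 = (2·4 + 2 + 0 − 10 − 0) / 2 = 0.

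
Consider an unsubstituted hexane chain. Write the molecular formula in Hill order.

Atom tally by fragment:
  CH3 → C:1 H:3
  CH2 → C:1 H:2
  CH2 → C:1 H:2
  CH2 → C:1 H:2
  CH2 → C:1 H:2
  CH3 → C:1 H:3
Element totals:
  C: 6
  H: 14

C6H14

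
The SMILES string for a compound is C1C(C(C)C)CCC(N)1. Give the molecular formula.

C8H17N

Atom tally by fragment:
  cyclopentane ring core → C:5 H:10
  (− 2 ring H displaced by substituents)
  + CH(CH3)2 → C:3 H:7
  + NH2 → N:1 H:2
Element totals:
  C: 8
  H: 17
  N: 1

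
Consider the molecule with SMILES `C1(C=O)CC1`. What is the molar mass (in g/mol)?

Atom tally by fragment:
  cyclopropane ring core → C:3 H:6
  (− 1 ring H displaced by substituents)
  + CHO → C:1 H:1 O:1
Element totals:
  C: 4
  H: 6
  O: 1
Molecular formula: C4H6O.
  M = 4(12.011) + 6(1.008) + 15.999
    = 48.044 + 6.048 + 15.999 = 70.091

70.09 g/mol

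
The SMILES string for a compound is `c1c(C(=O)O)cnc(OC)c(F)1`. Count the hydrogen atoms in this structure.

6

Atom tally by fragment:
  pyridine ring core → C:5 H:5 N:1
  (− 3 ring H displaced by substituents)
  + COOH → C:1 H:1 O:2
  + OCH3 → C:1 H:3 O:1
  + F → F:1
Element totals:
  C: 7
  H: 6
  F: 1
  N: 1
  O: 3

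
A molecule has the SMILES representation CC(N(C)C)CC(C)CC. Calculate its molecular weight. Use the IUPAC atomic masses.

143.27 g/mol

Atom tally by fragment:
  CH3 → C:1 H:3
  CH(N(CH3)2) → C:3 H:7 N:1
  CH2 → C:1 H:2
  CH(CH3) → C:2 H:4
  CH2 → C:1 H:2
  CH3 → C:1 H:3
Element totals:
  C: 9
  H: 21
  N: 1
Molecular formula: C9H21N.
  M = 9(12.011) + 21(1.008) + 14.007
    = 108.099 + 21.168 + 14.007 = 143.274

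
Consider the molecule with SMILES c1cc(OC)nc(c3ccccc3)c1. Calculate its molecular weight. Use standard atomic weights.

Atom tally by fragment:
  pyridine ring core → C:5 H:5 N:1
  (− 2 ring H displaced by substituents)
  + OCH3 → C:1 H:3 O:1
  + C6H5 → C:6 H:5
Element totals:
  C: 12
  H: 11
  N: 1
  O: 1
Molecular formula: C12H11NO.
  M = 12(12.011) + 11(1.008) + 14.007 + 15.999
    = 144.132 + 11.088 + 14.007 + 15.999 = 185.226

185.23 g/mol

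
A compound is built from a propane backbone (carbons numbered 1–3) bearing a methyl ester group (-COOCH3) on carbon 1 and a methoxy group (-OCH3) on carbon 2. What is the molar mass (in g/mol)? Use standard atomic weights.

Atom tally by fragment:
  CH3OOCCH2 → C:3 H:5 O:2
  CH(OCH3) → C:2 H:4 O:1
  CH3 → C:1 H:3
Element totals:
  C: 6
  H: 12
  O: 3
Molecular formula: C6H12O3.
  M = 6(12.011) + 12(1.008) + 3(15.999)
    = 72.066 + 12.096 + 47.997 = 132.159

132.16 g/mol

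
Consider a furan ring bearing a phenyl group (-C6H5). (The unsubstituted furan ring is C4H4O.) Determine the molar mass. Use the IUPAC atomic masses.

144.17 g/mol

Atom tally by fragment:
  furan ring core → C:4 H:4 O:1
  (− 1 ring H displaced by substituents)
  + C6H5 → C:6 H:5
Element totals:
  C: 10
  H: 8
  O: 1
Molecular formula: C10H8O.
  M = 10(12.011) + 8(1.008) + 15.999
    = 120.110 + 8.064 + 15.999 = 144.173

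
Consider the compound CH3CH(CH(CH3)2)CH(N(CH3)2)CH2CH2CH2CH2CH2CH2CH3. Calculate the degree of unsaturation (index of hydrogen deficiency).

Element totals:
  C: 15
  H: 33
  N: 1
Molecular formula: C15H33N.
DoU = (2C + 2 + N − H − X) / 2 = (2·15 + 2 + 1 − 33 − 0) / 2 = 0.

0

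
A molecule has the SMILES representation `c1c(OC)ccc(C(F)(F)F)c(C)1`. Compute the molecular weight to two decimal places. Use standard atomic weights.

Atom tally by fragment:
  benzene ring core → C:6 H:6
  (− 3 ring H displaced by substituents)
  + OCH3 → C:1 H:3 O:1
  + CF3 → C:1 F:3
  + CH3 → C:1 H:3
Element totals:
  C: 9
  H: 9
  F: 3
  O: 1
Molecular formula: C9H9F3O.
  M = 9(12.011) + 9(1.008) + 3(18.998) + 15.999
    = 108.099 + 9.072 + 56.994 + 15.999 = 190.164

190.16 g/mol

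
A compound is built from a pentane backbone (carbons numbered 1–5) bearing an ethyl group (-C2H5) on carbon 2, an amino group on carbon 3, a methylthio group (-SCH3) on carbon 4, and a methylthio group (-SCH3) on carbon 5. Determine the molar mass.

207.39 g/mol

Atom tally by fragment:
  CH3 → C:1 H:3
  CH(C2H5) → C:3 H:6
  CH(NH2) → C:1 H:3 N:1
  CH(SCH3) → C:2 H:4 S:1
  CH2SCH3 → C:2 H:5 S:1
Element totals:
  C: 9
  H: 21
  N: 1
  S: 2
Molecular formula: C9H21NS2.
  M = 9(12.011) + 21(1.008) + 14.007 + 2(32.06)
    = 108.099 + 21.168 + 14.007 + 64.120 = 207.394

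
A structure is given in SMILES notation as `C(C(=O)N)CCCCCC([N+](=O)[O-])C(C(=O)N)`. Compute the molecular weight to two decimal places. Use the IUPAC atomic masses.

245.28 g/mol

Atom tally by fragment:
  H2NOCCH2 → C:2 H:4 O:1 N:1
  CH2 → C:1 H:2
  CH2 → C:1 H:2
  CH2 → C:1 H:2
  CH2 → C:1 H:2
  CH2 → C:1 H:2
  CH(NO2) → C:1 H:1 N:1 O:2
  CH2CONH2 → C:2 H:4 O:1 N:1
Element totals:
  C: 10
  H: 19
  N: 3
  O: 4
Molecular formula: C10H19N3O4.
  M = 10(12.011) + 19(1.008) + 3(14.007) + 4(15.999)
    = 120.110 + 19.152 + 42.021 + 63.996 = 245.279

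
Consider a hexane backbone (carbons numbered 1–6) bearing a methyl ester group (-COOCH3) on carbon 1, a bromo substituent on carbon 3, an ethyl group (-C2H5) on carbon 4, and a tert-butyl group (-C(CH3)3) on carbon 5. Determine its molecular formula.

C14H27BrO2

Atom tally by fragment:
  CH3OOCCH2 → C:3 H:5 O:2
  CH2 → C:1 H:2
  CH(Br) → C:1 H:1 Br:1
  CH(C2H5) → C:3 H:6
  CH(C(CH3)3) → C:5 H:10
  CH3 → C:1 H:3
Element totals:
  C: 14
  H: 27
  Br: 1
  O: 2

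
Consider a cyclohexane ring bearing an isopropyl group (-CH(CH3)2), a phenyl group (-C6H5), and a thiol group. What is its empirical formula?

Atom tally by fragment:
  cyclohexane ring core → C:6 H:12
  (− 3 ring H displaced by substituents)
  + CH(CH3)2 → C:3 H:7
  + C6H5 → C:6 H:5
  + SH → S:1 H:1
Element totals:
  C: 15
  H: 22
  S: 1
Molecular formula: C15H22S.
gcd of subscripts (15, 22, 1) = 1, so the empirical formula equals the molecular formula.

C15H22S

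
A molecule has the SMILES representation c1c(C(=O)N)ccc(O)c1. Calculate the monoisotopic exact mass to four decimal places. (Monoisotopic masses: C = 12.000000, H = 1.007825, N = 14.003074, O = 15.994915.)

137.0477

Atom tally by fragment:
  benzene ring core → C:6 H:6
  (− 2 ring H displaced by substituents)
  + CONH2 → C:1 H:2 O:1 N:1
  + OH → O:1 H:1
Element totals:
  C: 7
  H: 7
  N: 1
  O: 2
Molecular formula: C7H7NO2.
  M = 7(12.0) + 7(1.007825) + 14.003074 + 2(15.994915)
    = 84.000000 + 7.054775 + 14.003074 + 31.989830 = 137.047679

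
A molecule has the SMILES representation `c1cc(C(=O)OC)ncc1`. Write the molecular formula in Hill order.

C7H7NO2

Atom tally by fragment:
  pyridine ring core → C:5 H:5 N:1
  (− 1 ring H displaced by substituents)
  + COOCH3 → C:2 H:3 O:2
Element totals:
  C: 7
  H: 7
  N: 1
  O: 2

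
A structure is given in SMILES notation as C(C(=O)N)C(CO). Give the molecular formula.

C4H9NO2

Atom tally by fragment:
  H2NOCCH2 → C:2 H:4 O:1 N:1
  CH2CH2OH → C:2 H:5 O:1
Element totals:
  C: 4
  H: 9
  N: 1
  O: 2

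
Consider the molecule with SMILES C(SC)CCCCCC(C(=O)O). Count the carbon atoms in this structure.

9

Atom tally by fragment:
  CH3SCH2 → C:2 H:5 S:1
  CH2 → C:1 H:2
  CH2 → C:1 H:2
  CH2 → C:1 H:2
  CH2 → C:1 H:2
  CH2 → C:1 H:2
  CH2COOH → C:2 H:3 O:2
Element totals:
  C: 9
  H: 18
  O: 2
  S: 1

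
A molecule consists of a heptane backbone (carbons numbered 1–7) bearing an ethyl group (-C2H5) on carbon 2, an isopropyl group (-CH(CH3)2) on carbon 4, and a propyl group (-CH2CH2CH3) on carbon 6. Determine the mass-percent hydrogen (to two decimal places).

15.18%

Atom tally by fragment:
  CH3 → C:1 H:3
  CH(C2H5) → C:3 H:6
  CH2 → C:1 H:2
  CH(CH(CH3)2) → C:4 H:8
  CH2 → C:1 H:2
  CH(CH2CH2CH3) → C:4 H:8
  CH3 → C:1 H:3
Element totals:
  C: 15
  H: 32
Molecular formula: C15H32.
Molar mass = 212.421 g/mol.
Mass from H: 32 × 1.008 = 32.256 g/mol.
%H = 32.256 / 212.421 × 100 = 15.18%.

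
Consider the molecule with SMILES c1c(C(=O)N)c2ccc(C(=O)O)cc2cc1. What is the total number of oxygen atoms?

3

Atom tally by fragment:
  naphthalene ring system core → C:10 H:8
  (− 2 ring H displaced by substituents)
  + CONH2 → C:1 H:2 O:1 N:1
  + COOH → C:1 H:1 O:2
Element totals:
  C: 12
  H: 9
  N: 1
  O: 3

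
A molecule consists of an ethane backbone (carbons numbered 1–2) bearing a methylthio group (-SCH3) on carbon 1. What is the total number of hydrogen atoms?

8

Atom tally by fragment:
  CH3SCH2 → C:2 H:5 S:1
  CH3 → C:1 H:3
Element totals:
  C: 3
  H: 8
  S: 1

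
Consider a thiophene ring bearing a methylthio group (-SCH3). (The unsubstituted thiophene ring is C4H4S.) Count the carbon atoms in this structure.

5

Atom tally by fragment:
  thiophene ring core → C:4 H:4 S:1
  (− 1 ring H displaced by substituents)
  + SCH3 → C:1 H:3 S:1
Element totals:
  C: 5
  H: 6
  S: 2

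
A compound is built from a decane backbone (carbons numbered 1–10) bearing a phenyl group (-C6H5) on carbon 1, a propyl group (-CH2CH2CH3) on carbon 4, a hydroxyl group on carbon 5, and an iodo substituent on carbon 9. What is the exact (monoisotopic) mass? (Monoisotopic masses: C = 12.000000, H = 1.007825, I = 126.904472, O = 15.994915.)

Atom tally by fragment:
  C6H5CH2 → C:7 H:7
  CH2 → C:1 H:2
  CH2 → C:1 H:2
  CH(CH2CH2CH3) → C:4 H:8
  CH(OH) → C:1 H:2 O:1
  CH2 → C:1 H:2
  CH2 → C:1 H:2
  CH2 → C:1 H:2
  CH(I) → C:1 H:1 I:1
  CH3 → C:1 H:3
Element totals:
  C: 19
  H: 31
  I: 1
  O: 1
Molecular formula: C19H31IO.
  M = 19(12.0) + 31(1.007825) + 126.904472 + 15.994915
    = 228.000000 + 31.242575 + 126.904472 + 15.994915 = 402.141962

402.1420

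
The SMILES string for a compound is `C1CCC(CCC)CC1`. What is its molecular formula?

Atom tally by fragment:
  cyclohexane ring core → C:6 H:12
  (− 1 ring H displaced by substituents)
  + CH2CH2CH3 → C:3 H:7
Element totals:
  C: 9
  H: 18

C9H18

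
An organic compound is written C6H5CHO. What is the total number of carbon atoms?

Atom tally by fragment:
  benzene ring core → C:6 H:6
  (− 1 ring H displaced by substituents)
  + CHO → C:1 H:1 O:1
Element totals:
  C: 7
  H: 6
  O: 1

7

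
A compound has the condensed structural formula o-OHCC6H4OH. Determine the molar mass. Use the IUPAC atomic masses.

122.12 g/mol

Element totals:
  C: 7
  H: 6
  O: 2
Molecular formula: C7H6O2.
  M = 7(12.011) + 6(1.008) + 2(15.999)
    = 84.077 + 6.048 + 31.998 = 122.123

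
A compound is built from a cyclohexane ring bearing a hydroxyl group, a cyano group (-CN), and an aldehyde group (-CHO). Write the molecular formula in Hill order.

Atom tally by fragment:
  cyclohexane ring core → C:6 H:12
  (− 3 ring H displaced by substituents)
  + OH → O:1 H:1
  + CN → C:1 N:1
  + CHO → C:1 H:1 O:1
Element totals:
  C: 8
  H: 11
  N: 1
  O: 2

C8H11NO2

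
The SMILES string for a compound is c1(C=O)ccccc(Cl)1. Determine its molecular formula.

C7H5ClO

Atom tally by fragment:
  benzene ring core → C:6 H:6
  (− 2 ring H displaced by substituents)
  + CHO → C:1 H:1 O:1
  + Cl → Cl:1
Element totals:
  C: 7
  H: 5
  Cl: 1
  O: 1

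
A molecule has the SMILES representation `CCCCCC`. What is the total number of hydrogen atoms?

Atom tally by fragment:
  CH3 → C:1 H:3
  CH2 → C:1 H:2
  CH2 → C:1 H:2
  CH2 → C:1 H:2
  CH2 → C:1 H:2
  CH3 → C:1 H:3
Element totals:
  C: 6
  H: 14

14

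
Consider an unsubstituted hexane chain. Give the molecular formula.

C6H14

Atom tally by fragment:
  CH3 → C:1 H:3
  CH2 → C:1 H:2
  CH2 → C:1 H:2
  CH2 → C:1 H:2
  CH2 → C:1 H:2
  CH3 → C:1 H:3
Element totals:
  C: 6
  H: 14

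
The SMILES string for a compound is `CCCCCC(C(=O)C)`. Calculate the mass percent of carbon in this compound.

Atom tally by fragment:
  CH3 → C:1 H:3
  CH2 → C:1 H:2
  CH2 → C:1 H:2
  CH2 → C:1 H:2
  CH2 → C:1 H:2
  CH2COCH3 → C:3 H:5 O:1
Element totals:
  C: 8
  H: 16
  O: 1
Molecular formula: C8H16O.
Molar mass = 128.215 g/mol.
Mass from C: 8 × 12.011 = 96.088 g/mol.
%C = 96.088 / 128.215 × 100 = 74.94%.

74.94%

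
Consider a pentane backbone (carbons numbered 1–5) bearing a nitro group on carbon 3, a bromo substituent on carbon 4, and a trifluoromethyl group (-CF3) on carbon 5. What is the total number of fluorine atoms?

3

Atom tally by fragment:
  CH3 → C:1 H:3
  CH2 → C:1 H:2
  CH(NO2) → C:1 H:1 N:1 O:2
  CH(Br) → C:1 H:1 Br:1
  CH2CF3 → C:2 H:2 F:3
Element totals:
  C: 6
  H: 9
  Br: 1
  F: 3
  N: 1
  O: 2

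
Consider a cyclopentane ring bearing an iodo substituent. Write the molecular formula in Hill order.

C5H9I

Atom tally by fragment:
  cyclopentane ring core → C:5 H:10
  (− 1 ring H displaced by substituents)
  + I → I:1
Element totals:
  C: 5
  H: 9
  I: 1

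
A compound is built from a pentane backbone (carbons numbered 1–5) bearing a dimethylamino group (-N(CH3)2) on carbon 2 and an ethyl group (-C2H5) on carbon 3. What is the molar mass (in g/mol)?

143.27 g/mol

Atom tally by fragment:
  CH3 → C:1 H:3
  CH(N(CH3)2) → C:3 H:7 N:1
  CH(C2H5) → C:3 H:6
  CH2 → C:1 H:2
  CH3 → C:1 H:3
Element totals:
  C: 9
  H: 21
  N: 1
Molecular formula: C9H21N.
  M = 9(12.011) + 21(1.008) + 14.007
    = 108.099 + 21.168 + 14.007 = 143.274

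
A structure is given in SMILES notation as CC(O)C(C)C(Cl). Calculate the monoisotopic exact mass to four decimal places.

Atom tally by fragment:
  CH3 → C:1 H:3
  CH(OH) → C:1 H:2 O:1
  CH(CH3) → C:2 H:4
  CH2Cl → C:1 H:2 Cl:1
Element totals:
  C: 5
  H: 11
  Cl: 1
  O: 1
Molecular formula: C5H11ClO.
  M = 5(12.0) + 11(1.007825) + 34.968853 + 15.994915
    = 60.000000 + 11.086075 + 34.968853 + 15.994915 = 122.049843

122.0498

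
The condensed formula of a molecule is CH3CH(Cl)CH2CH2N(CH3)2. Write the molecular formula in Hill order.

C6H14ClN

Atom tally by fragment:
  CH3 → C:1 H:3
  CH(Cl) → C:1 H:1 Cl:1
  CH2 → C:1 H:2
  CH2N(CH3)2 → C:3 H:8 N:1
Element totals:
  C: 6
  H: 14
  Cl: 1
  N: 1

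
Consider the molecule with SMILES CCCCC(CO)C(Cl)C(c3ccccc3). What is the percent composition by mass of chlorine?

14.72%

Atom tally by fragment:
  CH3 → C:1 H:3
  CH2 → C:1 H:2
  CH2 → C:1 H:2
  CH2 → C:1 H:2
  CH(CH2OH) → C:2 H:4 O:1
  CH(Cl) → C:1 H:1 Cl:1
  CH2C6H5 → C:7 H:7
Element totals:
  C: 14
  H: 21
  Cl: 1
  O: 1
Molecular formula: C14H21ClO.
Molar mass = 240.771 g/mol.
Mass from Cl: 1 × 35.45 = 35.450 g/mol.
%Cl = 35.450 / 240.771 × 100 = 14.72%.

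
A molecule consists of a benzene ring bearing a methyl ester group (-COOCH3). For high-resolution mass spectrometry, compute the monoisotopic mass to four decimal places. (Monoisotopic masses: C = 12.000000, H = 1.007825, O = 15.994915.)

Atom tally by fragment:
  benzene ring core → C:6 H:6
  (− 1 ring H displaced by substituents)
  + COOCH3 → C:2 H:3 O:2
Element totals:
  C: 8
  H: 8
  O: 2
Molecular formula: C8H8O2.
  M = 8(12.0) + 8(1.007825) + 2(15.994915)
    = 96.000000 + 8.062600 + 31.989830 = 136.052430

136.0524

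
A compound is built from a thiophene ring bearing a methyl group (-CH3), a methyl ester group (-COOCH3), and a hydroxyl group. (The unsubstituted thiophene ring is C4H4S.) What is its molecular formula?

C7H8O3S

Atom tally by fragment:
  thiophene ring core → C:4 H:4 S:1
  (− 3 ring H displaced by substituents)
  + CH3 → C:1 H:3
  + COOCH3 → C:2 H:3 O:2
  + OH → O:1 H:1
Element totals:
  C: 7
  H: 8
  O: 3
  S: 1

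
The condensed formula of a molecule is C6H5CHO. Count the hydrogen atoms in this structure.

6

Atom tally by fragment:
  benzene ring core → C:6 H:6
  (− 1 ring H displaced by substituents)
  + CHO → C:1 H:1 O:1
Element totals:
  C: 7
  H: 6
  O: 1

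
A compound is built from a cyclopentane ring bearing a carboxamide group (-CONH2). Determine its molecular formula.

Atom tally by fragment:
  cyclopentane ring core → C:5 H:10
  (− 1 ring H displaced by substituents)
  + CONH2 → C:1 H:2 O:1 N:1
Element totals:
  C: 6
  H: 11
  N: 1
  O: 1

C6H11NO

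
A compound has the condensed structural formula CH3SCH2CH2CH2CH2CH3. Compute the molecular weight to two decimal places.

Atom tally by fragment:
  CH3SCH2 → C:2 H:5 S:1
  CH2 → C:1 H:2
  CH2 → C:1 H:2
  CH2 → C:1 H:2
  CH3 → C:1 H:3
Element totals:
  C: 6
  H: 14
  S: 1
Molecular formula: C6H14S.
  M = 6(12.011) + 14(1.008) + 32.06
    = 72.066 + 14.112 + 32.060 = 118.238

118.24 g/mol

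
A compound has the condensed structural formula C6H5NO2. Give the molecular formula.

C6H5NO2

Element totals:
  C: 6
  H: 5
  N: 1
  O: 2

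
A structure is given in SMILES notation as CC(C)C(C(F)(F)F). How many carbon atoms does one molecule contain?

5

Atom tally by fragment:
  CH3 → C:1 H:3
  CH(CH3) → C:2 H:4
  CH2CF3 → C:2 H:2 F:3
Element totals:
  C: 5
  H: 9
  F: 3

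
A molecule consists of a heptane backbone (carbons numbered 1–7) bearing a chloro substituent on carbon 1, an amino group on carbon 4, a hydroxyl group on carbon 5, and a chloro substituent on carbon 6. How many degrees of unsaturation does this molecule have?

0

Atom tally by fragment:
  ClCH2 → C:1 H:2 Cl:1
  CH2 → C:1 H:2
  CH2 → C:1 H:2
  CH(NH2) → C:1 H:3 N:1
  CH(OH) → C:1 H:2 O:1
  CH(Cl) → C:1 H:1 Cl:1
  CH3 → C:1 H:3
Element totals:
  C: 7
  H: 15
  Cl: 2
  N: 1
  O: 1
Molecular formula: C7H15Cl2NO.
DoU = (2C + 2 + N − H − X) / 2 = (2·7 + 2 + 1 − 15 − 2) / 2 = 0.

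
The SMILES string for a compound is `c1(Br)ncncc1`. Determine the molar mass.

158.99 g/mol

Atom tally by fragment:
  pyrimidine ring core → C:4 H:4 N:2
  (− 1 ring H displaced by substituents)
  + Br → Br:1
Element totals:
  C: 4
  H: 3
  Br: 1
  N: 2
Molecular formula: C4H3BrN2.
  M = 4(12.011) + 3(1.008) + 79.904 + 2(14.007)
    = 48.044 + 3.024 + 79.904 + 28.014 = 158.986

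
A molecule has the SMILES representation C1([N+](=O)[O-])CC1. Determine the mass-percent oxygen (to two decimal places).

36.75%

Atom tally by fragment:
  cyclopropane ring core → C:3 H:6
  (− 1 ring H displaced by substituents)
  + NO2 → N:1 O:2
Element totals:
  C: 3
  H: 5
  N: 1
  O: 2
Molecular formula: C3H5NO2.
Molar mass = 87.078 g/mol.
Mass from O: 2 × 15.999 = 31.998 g/mol.
%O = 31.998 / 87.078 × 100 = 36.75%.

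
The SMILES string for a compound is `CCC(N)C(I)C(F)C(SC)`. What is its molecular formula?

C7H15FINS

Atom tally by fragment:
  CH3 → C:1 H:3
  CH2 → C:1 H:2
  CH(NH2) → C:1 H:3 N:1
  CH(I) → C:1 H:1 I:1
  CH(F) → C:1 H:1 F:1
  CH2SCH3 → C:2 H:5 S:1
Element totals:
  C: 7
  H: 15
  F: 1
  I: 1
  N: 1
  S: 1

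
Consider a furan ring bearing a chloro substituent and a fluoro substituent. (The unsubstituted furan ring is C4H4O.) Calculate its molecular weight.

120.51 g/mol

Atom tally by fragment:
  furan ring core → C:4 H:4 O:1
  (− 2 ring H displaced by substituents)
  + Cl → Cl:1
  + F → F:1
Element totals:
  C: 4
  H: 2
  Cl: 1
  F: 1
  O: 1
Molecular formula: C4H2ClFO.
  M = 4(12.011) + 2(1.008) + 35.45 + 18.998 + 15.999
    = 48.044 + 2.016 + 35.450 + 18.998 + 15.999 = 120.507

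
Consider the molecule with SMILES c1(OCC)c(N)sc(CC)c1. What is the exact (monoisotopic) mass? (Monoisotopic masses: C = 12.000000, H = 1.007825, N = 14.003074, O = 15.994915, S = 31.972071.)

171.0718

Atom tally by fragment:
  thiophene ring core → C:4 H:4 S:1
  (− 3 ring H displaced by substituents)
  + OC2H5 → C:2 H:5 O:1
  + NH2 → N:1 H:2
  + C2H5 → C:2 H:5
Element totals:
  C: 8
  H: 13
  N: 1
  O: 1
  S: 1
Molecular formula: C8H13NOS.
  M = 8(12.0) + 13(1.007825) + 14.003074 + 15.994915 + 31.972071
    = 96.000000 + 13.101725 + 14.003074 + 15.994915 + 31.972071 = 171.071785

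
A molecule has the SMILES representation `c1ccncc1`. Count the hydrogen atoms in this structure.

5

Atom tally by fragment:
  pyridine ring core → C:5 H:5 N:1
Element totals:
  C: 5
  H: 5
  N: 1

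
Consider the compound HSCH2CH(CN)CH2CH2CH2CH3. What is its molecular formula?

C7H13NS

Atom tally by fragment:
  HSCH2 → C:1 H:3 S:1
  CH(CN) → C:2 H:1 N:1
  CH2 → C:1 H:2
  CH2 → C:1 H:2
  CH2 → C:1 H:2
  CH3 → C:1 H:3
Element totals:
  C: 7
  H: 13
  N: 1
  S: 1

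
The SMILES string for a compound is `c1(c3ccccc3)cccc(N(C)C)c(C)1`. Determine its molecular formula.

C15H17N

Atom tally by fragment:
  benzene ring core → C:6 H:6
  (− 3 ring H displaced by substituents)
  + C6H5 → C:6 H:5
  + N(CH3)2 → N:1 C:2 H:6
  + CH3 → C:1 H:3
Element totals:
  C: 15
  H: 17
  N: 1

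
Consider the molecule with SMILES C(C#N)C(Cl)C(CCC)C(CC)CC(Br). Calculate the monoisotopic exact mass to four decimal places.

293.0546

Atom tally by fragment:
  NCCH2 → C:2 H:2 N:1
  CH(Cl) → C:1 H:1 Cl:1
  CH(CH2CH2CH3) → C:4 H:8
  CH(C2H5) → C:3 H:6
  CH2 → C:1 H:2
  CH2Br → C:1 H:2 Br:1
Element totals:
  C: 12
  H: 21
  Br: 1
  Cl: 1
  N: 1
Molecular formula: C12H21BrClN.
  M = 12(12.0) + 21(1.007825) + 78.918338 + 34.968853 + 14.003074
    = 144.000000 + 21.164325 + 78.918338 + 34.968853 + 14.003074 = 293.054590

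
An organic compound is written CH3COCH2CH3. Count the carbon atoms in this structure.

4

Atom tally by fragment:
  CH3COCH2 → C:3 H:5 O:1
  CH3 → C:1 H:3
Element totals:
  C: 4
  H: 8
  O: 1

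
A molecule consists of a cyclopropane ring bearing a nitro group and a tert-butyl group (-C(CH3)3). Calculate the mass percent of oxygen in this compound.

Atom tally by fragment:
  cyclopropane ring core → C:3 H:6
  (− 2 ring H displaced by substituents)
  + NO2 → N:1 O:2
  + C(CH3)3 → C:4 H:9
Element totals:
  C: 7
  H: 13
  N: 1
  O: 2
Molecular formula: C7H13NO2.
Molar mass = 143.186 g/mol.
Mass from O: 2 × 15.999 = 31.998 g/mol.
%O = 31.998 / 143.186 × 100 = 22.35%.

22.35%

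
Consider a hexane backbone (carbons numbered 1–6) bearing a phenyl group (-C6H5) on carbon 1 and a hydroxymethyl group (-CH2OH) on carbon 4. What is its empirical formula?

Atom tally by fragment:
  C6H5CH2 → C:7 H:7
  CH2 → C:1 H:2
  CH2 → C:1 H:2
  CH(CH2OH) → C:2 H:4 O:1
  CH2 → C:1 H:2
  CH3 → C:1 H:3
Element totals:
  C: 13
  H: 20
  O: 1
Molecular formula: C13H20O.
gcd of subscripts (13, 20, 1) = 1, so the empirical formula equals the molecular formula.

C13H20O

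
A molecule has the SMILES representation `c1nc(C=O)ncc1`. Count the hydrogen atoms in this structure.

Atom tally by fragment:
  pyrimidine ring core → C:4 H:4 N:2
  (− 1 ring H displaced by substituents)
  + CHO → C:1 H:1 O:1
Element totals:
  C: 5
  H: 4
  N: 2
  O: 1

4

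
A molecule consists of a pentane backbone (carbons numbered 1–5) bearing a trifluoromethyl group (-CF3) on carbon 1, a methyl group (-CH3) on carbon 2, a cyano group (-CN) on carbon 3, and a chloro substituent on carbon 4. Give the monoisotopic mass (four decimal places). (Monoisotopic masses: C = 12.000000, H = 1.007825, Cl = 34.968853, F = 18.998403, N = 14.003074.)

213.0532

Atom tally by fragment:
  F3CCH2 → C:2 H:2 F:3
  CH(CH3) → C:2 H:4
  CH(CN) → C:2 H:1 N:1
  CH(Cl) → C:1 H:1 Cl:1
  CH3 → C:1 H:3
Element totals:
  C: 8
  H: 11
  Cl: 1
  F: 3
  N: 1
Molecular formula: C8H11ClF3N.
  M = 8(12.0) + 11(1.007825) + 34.968853 + 3(18.998403) + 14.003074
    = 96.000000 + 11.086075 + 34.968853 + 56.995209 + 14.003074 = 213.053211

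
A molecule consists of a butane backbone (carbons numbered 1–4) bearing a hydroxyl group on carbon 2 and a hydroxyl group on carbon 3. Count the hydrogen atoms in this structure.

10

Atom tally by fragment:
  CH3 → C:1 H:3
  CH(OH) → C:1 H:2 O:1
  CH(OH) → C:1 H:2 O:1
  CH3 → C:1 H:3
Element totals:
  C: 4
  H: 10
  O: 2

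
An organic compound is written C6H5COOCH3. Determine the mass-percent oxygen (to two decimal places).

Atom tally by fragment:
  benzene ring core → C:6 H:6
  (− 1 ring H displaced by substituents)
  + COOCH3 → C:2 H:3 O:2
Element totals:
  C: 8
  H: 8
  O: 2
Molecular formula: C8H8O2.
Molar mass = 136.150 g/mol.
Mass from O: 2 × 15.999 = 31.998 g/mol.
%O = 31.998 / 136.150 × 100 = 23.50%.

23.50%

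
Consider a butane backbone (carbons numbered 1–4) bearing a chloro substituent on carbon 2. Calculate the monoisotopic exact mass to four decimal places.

92.0393

Atom tally by fragment:
  CH3 → C:1 H:3
  CH(Cl) → C:1 H:1 Cl:1
  CH2 → C:1 H:2
  CH3 → C:1 H:3
Element totals:
  C: 4
  H: 9
  Cl: 1
Molecular formula: C4H9Cl.
  M = 4(12.0) + 9(1.007825) + 34.968853
    = 48.000000 + 9.070425 + 34.968853 = 92.039278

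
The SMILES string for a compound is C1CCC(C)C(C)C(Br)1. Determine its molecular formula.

Atom tally by fragment:
  cyclohexane ring core → C:6 H:12
  (− 3 ring H displaced by substituents)
  + CH3 → C:1 H:3
  + CH3 → C:1 H:3
  + Br → Br:1
Element totals:
  C: 8
  H: 15
  Br: 1

C8H15Br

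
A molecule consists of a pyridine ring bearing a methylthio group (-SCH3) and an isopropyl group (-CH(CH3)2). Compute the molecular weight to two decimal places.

167.27 g/mol

Atom tally by fragment:
  pyridine ring core → C:5 H:5 N:1
  (− 2 ring H displaced by substituents)
  + SCH3 → C:1 H:3 S:1
  + CH(CH3)2 → C:3 H:7
Element totals:
  C: 9
  H: 13
  N: 1
  S: 1
Molecular formula: C9H13NS.
  M = 9(12.011) + 13(1.008) + 14.007 + 32.06
    = 108.099 + 13.104 + 14.007 + 32.060 = 167.270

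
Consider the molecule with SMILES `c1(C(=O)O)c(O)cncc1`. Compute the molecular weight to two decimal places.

Atom tally by fragment:
  pyridine ring core → C:5 H:5 N:1
  (− 2 ring H displaced by substituents)
  + COOH → C:1 H:1 O:2
  + OH → O:1 H:1
Element totals:
  C: 6
  H: 5
  N: 1
  O: 3
Molecular formula: C6H5NO3.
  M = 6(12.011) + 5(1.008) + 14.007 + 3(15.999)
    = 72.066 + 5.040 + 14.007 + 47.997 = 139.110

139.11 g/mol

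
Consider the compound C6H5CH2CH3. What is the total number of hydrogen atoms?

Atom tally by fragment:
  C6H5CH2 → C:7 H:7
  CH3 → C:1 H:3
Element totals:
  C: 8
  H: 10

10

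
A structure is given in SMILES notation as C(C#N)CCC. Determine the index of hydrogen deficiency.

Atom tally by fragment:
  NCCH2 → C:2 H:2 N:1
  CH2 → C:1 H:2
  CH2 → C:1 H:2
  CH3 → C:1 H:3
Element totals:
  C: 5
  H: 9
  N: 1
Molecular formula: C5H9N.
DoU = (2C + 2 + N − H − X) / 2 = (2·5 + 2 + 1 − 9 − 0) / 2 = 2.

2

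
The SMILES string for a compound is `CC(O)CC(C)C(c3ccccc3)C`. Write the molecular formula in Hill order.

C13H20O

Atom tally by fragment:
  CH3 → C:1 H:3
  CH(OH) → C:1 H:2 O:1
  CH2 → C:1 H:2
  CH(CH3) → C:2 H:4
  CH(C6H5) → C:7 H:6
  CH3 → C:1 H:3
Element totals:
  C: 13
  H: 20
  O: 1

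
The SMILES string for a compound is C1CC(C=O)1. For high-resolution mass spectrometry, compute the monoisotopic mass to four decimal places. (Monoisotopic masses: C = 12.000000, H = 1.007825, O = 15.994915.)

Atom tally by fragment:
  cyclopropane ring core → C:3 H:6
  (− 1 ring H displaced by substituents)
  + CHO → C:1 H:1 O:1
Element totals:
  C: 4
  H: 6
  O: 1
Molecular formula: C4H6O.
  M = 4(12.0) + 6(1.007825) + 15.994915
    = 48.000000 + 6.046950 + 15.994915 = 70.041865

70.0419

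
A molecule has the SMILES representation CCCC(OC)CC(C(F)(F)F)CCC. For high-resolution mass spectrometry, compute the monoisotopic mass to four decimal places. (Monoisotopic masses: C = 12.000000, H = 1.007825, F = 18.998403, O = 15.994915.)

Atom tally by fragment:
  CH3 → C:1 H:3
  CH2 → C:1 H:2
  CH2 → C:1 H:2
  CH(OCH3) → C:2 H:4 O:1
  CH2 → C:1 H:2
  CH(CF3) → C:2 H:1 F:3
  CH2 → C:1 H:2
  CH2 → C:1 H:2
  CH3 → C:1 H:3
Element totals:
  C: 11
  H: 21
  F: 3
  O: 1
Molecular formula: C11H21F3O.
  M = 11(12.0) + 21(1.007825) + 3(18.998403) + 15.994915
    = 132.000000 + 21.164325 + 56.995209 + 15.994915 = 226.154449

226.1544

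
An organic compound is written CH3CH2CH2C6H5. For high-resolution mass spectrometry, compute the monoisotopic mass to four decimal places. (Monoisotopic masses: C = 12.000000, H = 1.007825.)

Element totals:
  C: 9
  H: 12
Molecular formula: C9H12.
  M = 9(12.0) + 12(1.007825)
    = 108.000000 + 12.093900 = 120.093900

120.0939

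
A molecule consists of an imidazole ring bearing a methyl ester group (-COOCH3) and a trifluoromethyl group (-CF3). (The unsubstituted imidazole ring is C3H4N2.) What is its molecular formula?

Atom tally by fragment:
  imidazole ring core → C:3 H:4 N:2
  (− 2 ring H displaced by substituents)
  + COOCH3 → C:2 H:3 O:2
  + CF3 → C:1 F:3
Element totals:
  C: 6
  H: 5
  F: 3
  N: 2
  O: 2

C6H5F3N2O2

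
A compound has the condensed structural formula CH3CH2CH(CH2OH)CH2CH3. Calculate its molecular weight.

102.18 g/mol

Element totals:
  C: 6
  H: 14
  O: 1
Molecular formula: C6H14O.
  M = 6(12.011) + 14(1.008) + 15.999
    = 72.066 + 14.112 + 15.999 = 102.177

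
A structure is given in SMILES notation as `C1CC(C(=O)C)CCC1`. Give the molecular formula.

C8H14O

Atom tally by fragment:
  cyclohexane ring core → C:6 H:12
  (− 1 ring H displaced by substituents)
  + COCH3 → C:2 H:3 O:1
Element totals:
  C: 8
  H: 14
  O: 1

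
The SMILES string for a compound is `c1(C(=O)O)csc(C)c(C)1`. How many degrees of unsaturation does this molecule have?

4

Atom tally by fragment:
  thiophene ring core → C:4 H:4 S:1
  (− 3 ring H displaced by substituents)
  + COOH → C:1 H:1 O:2
  + CH3 → C:1 H:3
  + CH3 → C:1 H:3
Element totals:
  C: 7
  H: 8
  O: 2
  S: 1
Molecular formula: C7H8O2S.
DoU = (2C + 2 + N − H − X) / 2 = (2·7 + 2 + 0 − 8 − 0) / 2 = 4.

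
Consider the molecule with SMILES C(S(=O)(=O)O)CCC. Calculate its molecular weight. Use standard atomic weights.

Atom tally by fragment:
  HO3SCH2 → C:1 H:3 S:1 O:3
  CH2 → C:1 H:2
  CH2 → C:1 H:2
  CH3 → C:1 H:3
Element totals:
  C: 4
  H: 10
  O: 3
  S: 1
Molecular formula: C4H10O3S.
  M = 4(12.011) + 10(1.008) + 3(15.999) + 32.06
    = 48.044 + 10.080 + 47.997 + 32.060 = 138.181

138.18 g/mol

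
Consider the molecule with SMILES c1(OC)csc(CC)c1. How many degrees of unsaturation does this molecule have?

Atom tally by fragment:
  thiophene ring core → C:4 H:4 S:1
  (− 2 ring H displaced by substituents)
  + OCH3 → C:1 H:3 O:1
  + C2H5 → C:2 H:5
Element totals:
  C: 7
  H: 10
  O: 1
  S: 1
Molecular formula: C7H10OS.
DoU = (2C + 2 + N − H − X) / 2 = (2·7 + 2 + 0 − 10 − 0) / 2 = 3.

3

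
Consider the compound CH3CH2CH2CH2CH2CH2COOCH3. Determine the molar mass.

144.21 g/mol

Atom tally by fragment:
  CH3 → C:1 H:3
  CH2 → C:1 H:2
  CH2 → C:1 H:2
  CH2 → C:1 H:2
  CH2 → C:1 H:2
  CH2COOCH3 → C:3 H:5 O:2
Element totals:
  C: 8
  H: 16
  O: 2
Molecular formula: C8H16O2.
  M = 8(12.011) + 16(1.008) + 2(15.999)
    = 96.088 + 16.128 + 31.998 = 144.214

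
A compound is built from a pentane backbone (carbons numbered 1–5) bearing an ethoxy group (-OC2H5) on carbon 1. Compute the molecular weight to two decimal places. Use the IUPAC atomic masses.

116.20 g/mol

Atom tally by fragment:
  C2H5OCH2 → C:3 H:7 O:1
  CH2 → C:1 H:2
  CH2 → C:1 H:2
  CH2 → C:1 H:2
  CH3 → C:1 H:3
Element totals:
  C: 7
  H: 16
  O: 1
Molecular formula: C7H16O.
  M = 7(12.011) + 16(1.008) + 15.999
    = 84.077 + 16.128 + 15.999 = 116.204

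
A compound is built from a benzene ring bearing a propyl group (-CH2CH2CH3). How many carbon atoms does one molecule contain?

9

Atom tally by fragment:
  benzene ring core → C:6 H:6
  (− 1 ring H displaced by substituents)
  + CH2CH2CH3 → C:3 H:7
Element totals:
  C: 9
  H: 12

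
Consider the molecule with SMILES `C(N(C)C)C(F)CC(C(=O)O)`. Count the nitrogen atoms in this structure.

Atom tally by fragment:
  (CH3)2NCH2 → C:3 H:8 N:1
  CH(F) → C:1 H:1 F:1
  CH2 → C:1 H:2
  CH2COOH → C:2 H:3 O:2
Element totals:
  C: 7
  H: 14
  F: 1
  N: 1
  O: 2

1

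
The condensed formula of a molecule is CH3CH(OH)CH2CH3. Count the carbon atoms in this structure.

4

Atom tally by fragment:
  CH3 → C:1 H:3
  CH(OH) → C:1 H:2 O:1
  CH2 → C:1 H:2
  CH3 → C:1 H:3
Element totals:
  C: 4
  H: 10
  O: 1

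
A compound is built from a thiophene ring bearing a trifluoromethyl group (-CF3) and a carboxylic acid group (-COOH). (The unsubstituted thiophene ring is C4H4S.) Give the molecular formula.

Atom tally by fragment:
  thiophene ring core → C:4 H:4 S:1
  (− 2 ring H displaced by substituents)
  + CF3 → C:1 F:3
  + COOH → C:1 H:1 O:2
Element totals:
  C: 6
  H: 3
  F: 3
  O: 2
  S: 1

C6H3F3O2S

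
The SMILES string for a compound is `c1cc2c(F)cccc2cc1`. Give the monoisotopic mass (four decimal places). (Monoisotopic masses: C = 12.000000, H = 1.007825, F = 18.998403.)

Atom tally by fragment:
  naphthalene ring system core → C:10 H:8
  (− 1 ring H displaced by substituents)
  + F → F:1
Element totals:
  C: 10
  H: 7
  F: 1
Molecular formula: C10H7F.
  M = 10(12.0) + 7(1.007825) + 18.998403
    = 120.000000 + 7.054775 + 18.998403 = 146.053178

146.0532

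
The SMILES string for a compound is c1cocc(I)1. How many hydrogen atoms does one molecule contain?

3

Atom tally by fragment:
  furan ring core → C:4 H:4 O:1
  (− 1 ring H displaced by substituents)
  + I → I:1
Element totals:
  C: 4
  H: 3
  I: 1
  O: 1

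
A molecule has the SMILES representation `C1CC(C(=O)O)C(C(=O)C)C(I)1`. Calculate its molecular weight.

282.08 g/mol

Atom tally by fragment:
  cyclopentane ring core → C:5 H:10
  (− 3 ring H displaced by substituents)
  + COOH → C:1 H:1 O:2
  + COCH3 → C:2 H:3 O:1
  + I → I:1
Element totals:
  C: 8
  H: 11
  I: 1
  O: 3
Molecular formula: C8H11IO3.
  M = 8(12.011) + 11(1.008) + 126.904 + 3(15.999)
    = 96.088 + 11.088 + 126.904 + 47.997 = 282.077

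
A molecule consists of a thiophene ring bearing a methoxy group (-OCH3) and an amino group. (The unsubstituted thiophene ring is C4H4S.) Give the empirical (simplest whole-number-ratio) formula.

Atom tally by fragment:
  thiophene ring core → C:4 H:4 S:1
  (− 2 ring H displaced by substituents)
  + OCH3 → C:1 H:3 O:1
  + NH2 → N:1 H:2
Element totals:
  C: 5
  H: 7
  N: 1
  O: 1
  S: 1
Molecular formula: C5H7NOS.
gcd of subscripts (5, 7, 1, 1, 1) = 1, so the empirical formula equals the molecular formula.

C5H7NOS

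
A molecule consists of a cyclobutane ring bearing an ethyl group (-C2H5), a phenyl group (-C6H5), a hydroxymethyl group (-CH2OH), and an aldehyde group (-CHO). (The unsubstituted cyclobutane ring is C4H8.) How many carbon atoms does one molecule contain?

14

Atom tally by fragment:
  cyclobutane ring core → C:4 H:8
  (− 4 ring H displaced by substituents)
  + C2H5 → C:2 H:5
  + C6H5 → C:6 H:5
  + CH2OH → C:1 H:3 O:1
  + CHO → C:1 H:1 O:1
Element totals:
  C: 14
  H: 18
  O: 2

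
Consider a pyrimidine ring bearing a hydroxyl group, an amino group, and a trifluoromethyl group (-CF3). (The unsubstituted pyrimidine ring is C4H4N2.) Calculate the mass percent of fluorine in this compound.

31.82%

Atom tally by fragment:
  pyrimidine ring core → C:4 H:4 N:2
  (− 3 ring H displaced by substituents)
  + OH → O:1 H:1
  + NH2 → N:1 H:2
  + CF3 → C:1 F:3
Element totals:
  C: 5
  H: 4
  F: 3
  N: 3
  O: 1
Molecular formula: C5H4F3N3O.
Molar mass = 179.101 g/mol.
Mass from F: 3 × 18.998 = 56.994 g/mol.
%F = 56.994 / 179.101 × 100 = 31.82%.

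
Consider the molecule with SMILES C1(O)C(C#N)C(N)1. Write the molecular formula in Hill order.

C4H6N2O

Atom tally by fragment:
  cyclopropane ring core → C:3 H:6
  (− 3 ring H displaced by substituents)
  + OH → O:1 H:1
  + CN → C:1 N:1
  + NH2 → N:1 H:2
Element totals:
  C: 4
  H: 6
  N: 2
  O: 1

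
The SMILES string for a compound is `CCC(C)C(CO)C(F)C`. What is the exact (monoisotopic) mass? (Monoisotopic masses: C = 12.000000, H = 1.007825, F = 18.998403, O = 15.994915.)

148.1263

Atom tally by fragment:
  CH3 → C:1 H:3
  CH2 → C:1 H:2
  CH(CH3) → C:2 H:4
  CH(CH2OH) → C:2 H:4 O:1
  CH(F) → C:1 H:1 F:1
  CH3 → C:1 H:3
Element totals:
  C: 8
  H: 17
  F: 1
  O: 1
Molecular formula: C8H17FO.
  M = 8(12.0) + 17(1.007825) + 18.998403 + 15.994915
    = 96.000000 + 17.133025 + 18.998403 + 15.994915 = 148.126343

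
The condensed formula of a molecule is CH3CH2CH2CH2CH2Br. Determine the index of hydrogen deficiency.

Atom tally by fragment:
  CH3 → C:1 H:3
  CH2 → C:1 H:2
  CH2 → C:1 H:2
  CH2 → C:1 H:2
  CH2Br → C:1 H:2 Br:1
Element totals:
  C: 5
  H: 11
  Br: 1
Molecular formula: C5H11Br.
DoU = (2C + 2 + N − H − X) / 2 = (2·5 + 2 + 0 − 11 − 1) / 2 = 0.

0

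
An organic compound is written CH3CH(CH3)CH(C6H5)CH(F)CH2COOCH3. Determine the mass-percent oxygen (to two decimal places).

Atom tally by fragment:
  CH3 → C:1 H:3
  CH(CH3) → C:2 H:4
  CH(C6H5) → C:7 H:6
  CH(F) → C:1 H:1 F:1
  CH2COOCH3 → C:3 H:5 O:2
Element totals:
  C: 14
  H: 19
  F: 1
  O: 2
Molecular formula: C14H19FO2.
Molar mass = 238.302 g/mol.
Mass from O: 2 × 15.999 = 31.998 g/mol.
%O = 31.998 / 238.302 × 100 = 13.43%.

13.43%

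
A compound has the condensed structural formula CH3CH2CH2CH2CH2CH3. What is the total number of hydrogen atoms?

Atom tally by fragment:
  CH3 → C:1 H:3
  CH2 → C:1 H:2
  CH2 → C:1 H:2
  CH2 → C:1 H:2
  CH2 → C:1 H:2
  CH3 → C:1 H:3
Element totals:
  C: 6
  H: 14

14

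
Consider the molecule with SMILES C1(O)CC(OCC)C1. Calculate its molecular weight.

116.16 g/mol

Atom tally by fragment:
  cyclobutane ring core → C:4 H:8
  (− 2 ring H displaced by substituents)
  + OH → O:1 H:1
  + OC2H5 → C:2 H:5 O:1
Element totals:
  C: 6
  H: 12
  O: 2
Molecular formula: C6H12O2.
  M = 6(12.011) + 12(1.008) + 2(15.999)
    = 72.066 + 12.096 + 31.998 = 116.160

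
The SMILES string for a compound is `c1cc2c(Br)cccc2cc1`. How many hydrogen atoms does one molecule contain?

Atom tally by fragment:
  naphthalene ring system core → C:10 H:8
  (− 1 ring H displaced by substituents)
  + Br → Br:1
Element totals:
  C: 10
  H: 7
  Br: 1

7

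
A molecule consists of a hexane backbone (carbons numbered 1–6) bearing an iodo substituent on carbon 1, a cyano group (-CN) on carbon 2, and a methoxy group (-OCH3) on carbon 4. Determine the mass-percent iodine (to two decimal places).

47.51%

Atom tally by fragment:
  ICH2 → C:1 H:2 I:1
  CH(CN) → C:2 H:1 N:1
  CH2 → C:1 H:2
  CH(OCH3) → C:2 H:4 O:1
  CH2 → C:1 H:2
  CH3 → C:1 H:3
Element totals:
  C: 8
  H: 14
  I: 1
  N: 1
  O: 1
Molecular formula: C8H14INO.
Molar mass = 267.110 g/mol.
Mass from I: 1 × 126.904 = 126.904 g/mol.
%I = 126.904 / 267.110 × 100 = 47.51%.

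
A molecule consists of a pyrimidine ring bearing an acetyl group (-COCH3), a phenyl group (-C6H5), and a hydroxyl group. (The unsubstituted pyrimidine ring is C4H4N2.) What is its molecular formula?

C12H10N2O2

Atom tally by fragment:
  pyrimidine ring core → C:4 H:4 N:2
  (− 3 ring H displaced by substituents)
  + COCH3 → C:2 H:3 O:1
  + C6H5 → C:6 H:5
  + OH → O:1 H:1
Element totals:
  C: 12
  H: 10
  N: 2
  O: 2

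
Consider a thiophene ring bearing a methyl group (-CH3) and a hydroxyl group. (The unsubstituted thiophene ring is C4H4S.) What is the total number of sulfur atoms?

1

Atom tally by fragment:
  thiophene ring core → C:4 H:4 S:1
  (− 2 ring H displaced by substituents)
  + CH3 → C:1 H:3
  + OH → O:1 H:1
Element totals:
  C: 5
  H: 6
  O: 1
  S: 1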